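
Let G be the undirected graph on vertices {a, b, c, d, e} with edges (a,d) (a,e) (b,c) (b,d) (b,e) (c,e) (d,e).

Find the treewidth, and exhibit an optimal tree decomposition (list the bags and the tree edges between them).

Treewidth 2.
Bags: B1 = {b, d, e}  B2 = {b, c, e}  B3 = {a, d, e}
Tree: B1–B2, B1–B3

Each bag holds 3 vertices, so the decomposition has width 2, which upper-bounds the treewidth. On the other hand G contains the 3-clique {a, d, e}. A clique must lie in a single bag of any decomposition, so no decomposition can have width below 2. Therefore the treewidth is 2.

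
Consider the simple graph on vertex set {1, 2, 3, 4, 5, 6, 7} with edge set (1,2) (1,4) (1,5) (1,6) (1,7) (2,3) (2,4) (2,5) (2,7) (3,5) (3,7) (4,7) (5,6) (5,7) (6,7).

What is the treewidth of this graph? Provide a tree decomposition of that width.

Treewidth 3.
One optimal decomposition is:
Bags: B1 = {1, 5, 6, 7}  B2 = {1, 2, 5, 7}  B3 = {2, 3, 5, 7}  B4 = {1, 2, 4, 7}
Tree: B1–B2, B2–B3, B2–B4

The largest bag has 4 vertices, giving width 3; this decomposition certifies tw(G) ≤ 3. For the lower bound, the 4 vertices {1, 2, 4, 7} are pairwise adjacent, and any tree decomposition puts a clique entirely inside one bag — forcing width ≥ 3. The upper and lower bounds meet at 3, so that is the treewidth.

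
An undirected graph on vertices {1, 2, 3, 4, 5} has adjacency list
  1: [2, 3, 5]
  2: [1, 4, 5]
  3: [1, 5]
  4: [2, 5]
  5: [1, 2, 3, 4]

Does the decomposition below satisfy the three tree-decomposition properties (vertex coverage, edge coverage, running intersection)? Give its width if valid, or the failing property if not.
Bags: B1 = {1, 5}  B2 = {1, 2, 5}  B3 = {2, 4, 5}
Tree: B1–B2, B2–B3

A tree decomposition must satisfy three properties: every vertex lies in some bag; for every edge, both endpoints lie together in some bag; and for every vertex, the bags containing it form a connected subtree. Here vertex 3 appears in no bag, so the decomposition is invalid.

No — vertex 3 appears in no bag.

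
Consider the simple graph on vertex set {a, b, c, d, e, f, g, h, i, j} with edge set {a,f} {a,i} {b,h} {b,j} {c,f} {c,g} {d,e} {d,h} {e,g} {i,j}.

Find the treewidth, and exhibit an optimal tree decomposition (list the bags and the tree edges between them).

Treewidth 2.
One optimal decomposition is:
Bags: B1 = {a, c, f}  B2 = {a, c, g}  B3 = {a, e, g}  B4 = {a, d, e}  B5 = {a, d, h}  B6 = {a, b, h}  B7 = {a, b, j}  B8 = {a, i, j}
Tree: B1–B2, B2–B3, B3–B4, B4–B5, B5–B6, B6–B7, B7–B8

The largest bag has 3 vertices, giving width 2; this decomposition certifies tw(G) ≤ 2. Since a–f–c–g–e–d–h–b–j–i–a is a cycle in G, G is not acyclic. Forests are exactly the graphs of treewidth ≤ 1, so tw(G) ≥ 2. Combining the bounds, tw(G) = 2.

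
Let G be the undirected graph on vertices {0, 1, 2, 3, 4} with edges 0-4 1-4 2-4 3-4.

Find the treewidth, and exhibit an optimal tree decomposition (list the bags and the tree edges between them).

The largest bag has 2 vertices, giving width 1; this decomposition certifies tw(G) ≤ 1. G has an edge, so its treewidth is at least 1. Combining the bounds, tw(G) = 1.

Treewidth 1.
One such decomposition:
Bags: B1 = {0, 4}  B2 = {1, 4}  B3 = {2, 4}  B4 = {3, 4}
Tree: B1–B2, B2–B3, B3–B4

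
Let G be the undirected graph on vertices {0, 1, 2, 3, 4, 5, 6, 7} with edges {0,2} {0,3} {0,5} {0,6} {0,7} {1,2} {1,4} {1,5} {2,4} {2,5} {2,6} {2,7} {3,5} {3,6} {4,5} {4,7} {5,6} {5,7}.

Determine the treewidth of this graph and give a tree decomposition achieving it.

Each bag holds 4 vertices, so the decomposition has width 3, which upper-bounds the treewidth. For the lower bound, the 4 vertices {0, 2, 5, 6} are pairwise adjacent, and any tree decomposition puts a clique entirely inside one bag — forcing width ≥ 3. The upper and lower bounds meet at 3, so that is the treewidth.

Treewidth 3.
One such decomposition:
Bags: B1 = {1, 2, 4, 5}  B2 = {2, 4, 5, 7}  B3 = {0, 2, 5, 7}  B4 = {0, 2, 5, 6}  B5 = {0, 3, 5, 6}
Tree: B1–B2, B2–B3, B3–B4, B4–B5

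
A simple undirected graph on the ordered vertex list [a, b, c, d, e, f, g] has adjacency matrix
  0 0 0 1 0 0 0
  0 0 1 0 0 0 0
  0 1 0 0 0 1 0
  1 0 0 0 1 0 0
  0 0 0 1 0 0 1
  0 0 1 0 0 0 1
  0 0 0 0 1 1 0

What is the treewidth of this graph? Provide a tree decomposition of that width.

Each bag holds 2 vertices, so the decomposition has width 1, which upper-bounds the treewidth. G has an edge, so its treewidth is at least 1. Hence tw(G) = 1 exactly.

Treewidth 1.
Bags: B1 = {a, d}  B2 = {d, e}  B3 = {e, g}  B4 = {f, g}  B5 = {c, f}  B6 = {b, c}
Tree: B1–B2, B2–B3, B3–B4, B4–B5, B5–B6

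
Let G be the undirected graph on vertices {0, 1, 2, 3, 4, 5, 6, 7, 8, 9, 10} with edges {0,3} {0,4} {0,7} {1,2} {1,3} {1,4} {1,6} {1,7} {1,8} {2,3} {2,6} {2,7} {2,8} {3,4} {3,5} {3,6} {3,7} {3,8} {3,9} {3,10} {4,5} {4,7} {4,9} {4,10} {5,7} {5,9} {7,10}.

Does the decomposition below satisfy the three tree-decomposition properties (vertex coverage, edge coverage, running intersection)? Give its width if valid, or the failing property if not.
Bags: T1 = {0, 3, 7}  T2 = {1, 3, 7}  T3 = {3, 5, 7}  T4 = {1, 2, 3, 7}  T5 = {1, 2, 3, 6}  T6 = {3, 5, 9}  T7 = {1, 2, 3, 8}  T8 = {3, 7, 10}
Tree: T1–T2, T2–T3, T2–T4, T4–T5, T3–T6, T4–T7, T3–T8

A tree decomposition must satisfy three properties: every vertex lies in some bag; for every edge, both endpoints lie together in some bag; and for every vertex, the bags containing it form a connected subtree. Here vertex 4 appears in no bag, so the decomposition is invalid.

No — vertex 4 appears in no bag.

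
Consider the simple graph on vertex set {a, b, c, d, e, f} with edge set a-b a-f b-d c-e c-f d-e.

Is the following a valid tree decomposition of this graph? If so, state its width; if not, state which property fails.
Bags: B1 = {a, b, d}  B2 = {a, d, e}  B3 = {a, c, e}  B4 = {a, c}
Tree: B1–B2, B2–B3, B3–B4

No — vertex f appears in no bag.

A tree decomposition must satisfy three properties: every vertex lies in some bag; for every edge, both endpoints lie together in some bag; and for every vertex, the bags containing it form a connected subtree. Here vertex f appears in no bag, so the decomposition is invalid.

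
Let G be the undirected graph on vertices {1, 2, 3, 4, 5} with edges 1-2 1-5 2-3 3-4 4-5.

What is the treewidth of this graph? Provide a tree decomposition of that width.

The largest bag has 3 vertices, giving width 2; this decomposition certifies tw(G) ≤ 2. The edges 1–2–3–4–5–1 form a cycle, so G is not a tree and its treewidth is at least 2. Therefore the treewidth is 2.

Treewidth 2.
One such decomposition:
Bags: B1 = {1, 2, 3}  B2 = {1, 3, 4}  B3 = {1, 4, 5}
Tree: B1–B2, B2–B3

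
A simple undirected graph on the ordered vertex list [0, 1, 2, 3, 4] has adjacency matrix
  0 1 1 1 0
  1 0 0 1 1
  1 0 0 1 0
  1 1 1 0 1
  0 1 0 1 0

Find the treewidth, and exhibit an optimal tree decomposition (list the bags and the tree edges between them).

Each bag holds 3 vertices, so the decomposition has width 2, which upper-bounds the treewidth. For the lower bound, the 3 vertices {0, 1, 3} are pairwise adjacent, and any tree decomposition puts a clique entirely inside one bag — forcing width ≥ 2. Therefore the treewidth is 2.

Treewidth 2.
One such decomposition:
Bags: B1 = {1, 3, 4}  B2 = {0, 1, 3}  B3 = {0, 2, 3}
Tree: B1–B2, B2–B3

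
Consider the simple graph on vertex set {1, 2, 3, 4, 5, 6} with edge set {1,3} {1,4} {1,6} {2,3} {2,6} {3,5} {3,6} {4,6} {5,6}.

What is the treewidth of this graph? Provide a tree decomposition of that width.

Treewidth 2.
One such decomposition:
Bags: B1 = {3, 5, 6}  B2 = {2, 3, 6}  B3 = {1, 3, 6}  B4 = {1, 4, 6}
Tree: B1–B2, B2–B3, B3–B4

Every bag has size at most 3, so the width is 3 − 1 = 2 and tw(G) ≤ 2. Conversely, {1, 3, 6} is a clique of size 3, and the vertices of any clique must share a bag in every tree decomposition; so some bag has ≥ 3 vertices and tw(G) ≥ 2. Hence tw(G) = 2 exactly.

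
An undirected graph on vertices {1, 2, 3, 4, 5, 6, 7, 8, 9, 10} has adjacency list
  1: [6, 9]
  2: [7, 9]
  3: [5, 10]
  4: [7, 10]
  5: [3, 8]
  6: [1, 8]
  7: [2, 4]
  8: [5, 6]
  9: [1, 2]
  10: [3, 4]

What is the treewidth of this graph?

A width-2 tree decomposition is:
Bags: B1 = {1, 2, 9}  B2 = {1, 2, 6}  B3 = {2, 6, 8}  B4 = {2, 5, 8}  B5 = {2, 3, 5}  B6 = {2, 3, 10}  B7 = {2, 4, 10}  B8 = {2, 4, 7}
Tree: B1–B2, B2–B3, B3–B4, B4–B5, B5–B6, B6–B7, B7–B8
Every bag has size at most 3, so the width is 3 − 1 = 2 and tw(G) ≤ 2. For the lower bound, G contains the cycle 2–9–1–6–8–5–3–10–4–7–2, so G is not a forest; only forests have treewidth ≤ 1, hence tw(G) ≥ 2. The upper and lower bounds meet at 2, so that is the treewidth.

2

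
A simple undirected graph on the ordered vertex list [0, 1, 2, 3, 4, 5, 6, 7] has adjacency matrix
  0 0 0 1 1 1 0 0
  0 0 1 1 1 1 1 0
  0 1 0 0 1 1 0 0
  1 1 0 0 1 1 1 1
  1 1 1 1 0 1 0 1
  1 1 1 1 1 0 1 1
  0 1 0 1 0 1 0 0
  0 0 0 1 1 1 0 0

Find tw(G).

3

A width-3 tree decomposition is:
Bags: B1 = {1, 3, 4, 5}  B2 = {1, 3, 5, 6}  B3 = {1, 2, 4, 5}  B4 = {3, 4, 5, 7}  B5 = {0, 3, 4, 5}
Tree: B1–B2, B1–B3, B1–B4, B4–B5
The largest bag has 4 vertices, giving width 3; this decomposition certifies tw(G) ≤ 3. For the lower bound, the 4 vertices {1, 2, 4, 5} are pairwise adjacent, and any tree decomposition puts a clique entirely inside one bag — forcing width ≥ 3. The upper and lower bounds meet at 3, so that is the treewidth.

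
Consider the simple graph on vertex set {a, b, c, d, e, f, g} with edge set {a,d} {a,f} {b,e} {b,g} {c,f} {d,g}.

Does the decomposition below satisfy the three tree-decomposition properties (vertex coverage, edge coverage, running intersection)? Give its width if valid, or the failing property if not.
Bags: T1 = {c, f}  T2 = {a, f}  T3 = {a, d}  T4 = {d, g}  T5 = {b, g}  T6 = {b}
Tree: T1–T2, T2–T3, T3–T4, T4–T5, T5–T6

No — vertex e appears in no bag.

A tree decomposition must satisfy three properties: every vertex lies in some bag; for every edge, both endpoints lie together in some bag; and for every vertex, the bags containing it form a connected subtree. Here vertex e appears in no bag, so the decomposition is invalid.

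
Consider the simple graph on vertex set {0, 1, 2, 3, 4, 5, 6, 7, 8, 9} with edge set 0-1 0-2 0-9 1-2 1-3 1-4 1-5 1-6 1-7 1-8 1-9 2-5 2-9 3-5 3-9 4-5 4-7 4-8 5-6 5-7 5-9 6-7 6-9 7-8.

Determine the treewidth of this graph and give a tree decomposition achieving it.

Treewidth 3.
Bags: B1 = {1, 5, 6, 9}  B2 = {1, 5, 6, 7}  B3 = {1, 2, 5, 9}  B4 = {1, 3, 5, 9}  B5 = {1, 4, 5, 7}  B6 = {0, 1, 2, 9}  B7 = {1, 4, 7, 8}
Tree: B1–B2, B1–B3, B3–B4, B2–B5, B3–B6, B5–B7

Every bag has size at most 4, so the width is 4 − 1 = 3 and tw(G) ≤ 3. For the lower bound, the 4 vertices {0, 1, 2, 9} are pairwise adjacent, and any tree decomposition puts a clique entirely inside one bag — forcing width ≥ 3. The upper and lower bounds meet at 3, so that is the treewidth.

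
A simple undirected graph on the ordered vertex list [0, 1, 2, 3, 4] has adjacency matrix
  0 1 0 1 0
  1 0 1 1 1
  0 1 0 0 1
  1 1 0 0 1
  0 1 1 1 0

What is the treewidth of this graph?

A width-2 tree decomposition is:
Bags: B1 = {0, 1, 3}  B2 = {1, 3, 4}  B3 = {1, 2, 4}
Tree: B1–B2, B2–B3
Every bag has size at most 3, so the width is 3 − 1 = 2 and tw(G) ≤ 2. On the other hand G contains the 3-clique {1, 2, 4}. A clique must lie in a single bag of any decomposition, so no decomposition can have width below 2. The upper and lower bounds meet at 2, so that is the treewidth.

2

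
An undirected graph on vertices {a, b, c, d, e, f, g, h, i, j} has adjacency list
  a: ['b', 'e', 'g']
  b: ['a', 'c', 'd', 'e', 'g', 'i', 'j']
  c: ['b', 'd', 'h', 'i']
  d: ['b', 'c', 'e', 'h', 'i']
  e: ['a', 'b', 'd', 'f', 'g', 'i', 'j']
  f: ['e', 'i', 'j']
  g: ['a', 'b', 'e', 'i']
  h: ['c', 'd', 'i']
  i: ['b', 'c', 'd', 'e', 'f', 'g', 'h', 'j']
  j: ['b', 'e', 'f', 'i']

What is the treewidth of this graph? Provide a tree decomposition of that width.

The largest bag has 4 vertices, giving width 3; this decomposition certifies tw(G) ≤ 3. On the other hand G contains the 4-clique {a, b, e, g}. A clique must lie in a single bag of any decomposition, so no decomposition can have width below 3. The upper and lower bounds meet at 3, so that is the treewidth.

Treewidth 3.
One such decomposition:
Bags: B1 = {b, e, i, j}  B2 = {b, d, e, i}  B3 = {b, c, d, i}  B4 = {c, d, h, i}  B5 = {b, e, g, i}  B6 = {a, b, e, g}  B7 = {e, f, i, j}
Tree: B1–B2, B2–B3, B3–B4, B1–B5, B5–B6, B1–B7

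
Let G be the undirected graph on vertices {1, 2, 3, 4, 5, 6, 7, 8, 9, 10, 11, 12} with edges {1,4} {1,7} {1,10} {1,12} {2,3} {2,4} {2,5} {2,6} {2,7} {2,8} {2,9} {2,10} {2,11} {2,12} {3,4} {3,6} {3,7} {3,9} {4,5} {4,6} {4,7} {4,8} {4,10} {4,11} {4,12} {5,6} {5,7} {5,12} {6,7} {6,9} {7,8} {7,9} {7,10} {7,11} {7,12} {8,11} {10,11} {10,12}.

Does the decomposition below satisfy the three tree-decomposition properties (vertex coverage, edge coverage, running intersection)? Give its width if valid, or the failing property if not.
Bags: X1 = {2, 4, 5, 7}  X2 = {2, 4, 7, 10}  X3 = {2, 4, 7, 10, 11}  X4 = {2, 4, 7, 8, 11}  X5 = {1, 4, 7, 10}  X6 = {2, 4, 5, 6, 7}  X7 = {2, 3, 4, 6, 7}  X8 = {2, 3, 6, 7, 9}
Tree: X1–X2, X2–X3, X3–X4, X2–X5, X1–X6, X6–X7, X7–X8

No — vertex 12 appears in no bag.

A tree decomposition must satisfy three properties: every vertex lies in some bag; for every edge, both endpoints lie together in some bag; and for every vertex, the bags containing it form a connected subtree. Here vertex 12 appears in no bag, so the decomposition is invalid.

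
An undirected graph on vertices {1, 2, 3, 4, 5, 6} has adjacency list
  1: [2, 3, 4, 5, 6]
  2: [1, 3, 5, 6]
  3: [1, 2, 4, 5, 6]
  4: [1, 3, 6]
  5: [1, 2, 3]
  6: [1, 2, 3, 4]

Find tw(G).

A width-3 tree decomposition is:
Bags: B1 = {1, 2, 3, 6}  B2 = {1, 2, 3, 5}  B3 = {1, 3, 4, 6}
Tree: B1–B2, B1–B3
Each bag holds 4 vertices, so the decomposition has width 3, which upper-bounds the treewidth. For the lower bound, the 4 vertices {1, 2, 3, 5} are pairwise adjacent, and any tree decomposition puts a clique entirely inside one bag — forcing width ≥ 3. Combining the bounds, tw(G) = 3.

3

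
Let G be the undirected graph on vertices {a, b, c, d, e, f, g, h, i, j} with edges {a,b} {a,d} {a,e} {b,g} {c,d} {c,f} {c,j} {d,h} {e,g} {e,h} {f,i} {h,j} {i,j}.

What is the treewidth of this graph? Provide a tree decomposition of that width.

The largest bag has 3 vertices, giving width 2; this decomposition certifies tw(G) ≤ 2. Since f–i–j–c–f is a cycle in G, G is not acyclic. Forests are exactly the graphs of treewidth ≤ 1, so tw(G) ≥ 2. Combining the bounds, tw(G) = 2.

Treewidth 2.
One optimal decomposition is:
Bags: B1 = {c, f, i}  B2 = {c, i, j}  B3 = {c, d, j}  B4 = {d, h, j}  B5 = {a, d, h}  B6 = {a, e, h}  B7 = {a, b, e}  B8 = {b, e, g}
Tree: B1–B2, B2–B3, B3–B4, B4–B5, B5–B6, B6–B7, B7–B8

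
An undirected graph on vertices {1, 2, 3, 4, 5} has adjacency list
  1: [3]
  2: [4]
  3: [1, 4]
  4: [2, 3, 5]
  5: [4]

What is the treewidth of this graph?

A width-1 tree decomposition is:
Bags: B1 = {3, 4}  B2 = {1, 3}  B3 = {4, 5}  B4 = {2, 4}
Tree: B1–B2, B1–B3, B1–B4
Each bag holds 2 vertices, so the decomposition has width 1, which upper-bounds the treewidth. G has an edge, so its treewidth is at least 1. Combining the bounds, tw(G) = 1.

1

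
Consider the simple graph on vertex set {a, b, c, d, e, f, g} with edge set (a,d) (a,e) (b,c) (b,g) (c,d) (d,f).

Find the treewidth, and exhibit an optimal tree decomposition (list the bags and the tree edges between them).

Treewidth 1.
One optimal decomposition is:
Bags: B1 = {c, d}  B2 = {a, d}  B3 = {b, c}  B4 = {a, e}  B5 = {d, f}  B6 = {b, g}
Tree: B1–B2, B1–B3, B2–B4, B1–B5, B3–B6

The largest bag has 2 vertices, giving width 1; this decomposition certifies tw(G) ≤ 1. Any graph with an edge has treewidth ≥ 1, and G has the edge c–d. Combining the bounds, tw(G) = 1.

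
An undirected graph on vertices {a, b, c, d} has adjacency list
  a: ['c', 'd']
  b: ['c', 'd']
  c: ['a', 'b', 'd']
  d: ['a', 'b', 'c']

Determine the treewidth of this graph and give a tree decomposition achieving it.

Every bag has size at most 3, so the width is 3 − 1 = 2 and tw(G) ≤ 2. Conversely, {a, c, d} is a clique of size 3, and the vertices of any clique must share a bag in every tree decomposition; so some bag has ≥ 3 vertices and tw(G) ≥ 2. Hence tw(G) = 2 exactly.

Treewidth 2.
One optimal decomposition is:
Bags: B1 = {b, c, d}  B2 = {a, c, d}
Tree: B1–B2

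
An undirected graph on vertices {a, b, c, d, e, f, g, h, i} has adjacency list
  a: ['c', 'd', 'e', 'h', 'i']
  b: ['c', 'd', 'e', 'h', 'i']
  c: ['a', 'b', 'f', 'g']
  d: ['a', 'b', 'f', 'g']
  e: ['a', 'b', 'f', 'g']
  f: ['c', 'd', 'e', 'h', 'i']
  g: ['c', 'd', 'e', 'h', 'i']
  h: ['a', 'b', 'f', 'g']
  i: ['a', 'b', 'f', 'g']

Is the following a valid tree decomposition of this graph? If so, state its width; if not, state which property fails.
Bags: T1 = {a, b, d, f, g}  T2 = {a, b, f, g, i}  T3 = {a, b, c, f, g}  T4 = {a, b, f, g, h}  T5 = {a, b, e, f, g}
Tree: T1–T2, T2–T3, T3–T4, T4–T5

Every vertex of G appears in some bag (union = {a, b, c, d, e, f, g, h, i}); every edge is covered by a bag; and for each vertex v the set of bags containing v is connected in the bag tree. The decomposition is therefore valid. The largest bag has 5 vertices, so the width is 4.

Yes; width 4.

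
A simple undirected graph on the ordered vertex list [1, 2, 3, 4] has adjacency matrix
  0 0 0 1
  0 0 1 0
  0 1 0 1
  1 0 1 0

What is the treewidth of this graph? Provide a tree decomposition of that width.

Every bag has size at most 2, so the width is 2 − 1 = 1 and tw(G) ≤ 1. Since G has at least one edge (e.g. 3–2), it is not an edgeless graph, so tw(G) ≥ 1. The upper and lower bounds meet at 1, so that is the treewidth.

Treewidth 1.
One such decomposition:
Bags: B1 = {2, 3}  B2 = {3, 4}  B3 = {1, 4}
Tree: B1–B2, B2–B3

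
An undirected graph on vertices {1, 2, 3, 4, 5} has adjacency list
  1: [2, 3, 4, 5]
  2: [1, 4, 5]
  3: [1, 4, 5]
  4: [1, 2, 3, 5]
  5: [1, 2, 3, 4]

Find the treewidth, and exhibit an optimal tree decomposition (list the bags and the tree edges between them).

Treewidth 3.
One optimal decomposition is:
Bags: B1 = {1, 2, 4, 5}  B2 = {1, 3, 4, 5}
Tree: B1–B2

The largest bag has 4 vertices, giving width 3; this decomposition certifies tw(G) ≤ 3. On the other hand G contains the 4-clique {1, 2, 4, 5}. A clique must lie in a single bag of any decomposition, so no decomposition can have width below 3. The upper and lower bounds meet at 3, so that is the treewidth.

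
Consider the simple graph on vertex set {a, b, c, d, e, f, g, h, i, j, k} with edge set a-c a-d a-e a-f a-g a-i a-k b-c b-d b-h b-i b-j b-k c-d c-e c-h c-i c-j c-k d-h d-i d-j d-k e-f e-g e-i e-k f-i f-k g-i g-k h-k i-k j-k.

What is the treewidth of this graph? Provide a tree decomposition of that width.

Treewidth 4.
One such decomposition:
Bags: B1 = {a, c, d, i, k}  B2 = {b, c, d, i, k}  B3 = {a, c, e, i, k}  B4 = {b, c, d, h, k}  B5 = {a, e, f, i, k}  B6 = {b, c, d, j, k}  B7 = {a, e, g, i, k}
Tree: B1–B2, B1–B3, B2–B4, B3–B5, B4–B6, B3–B7

Each bag holds 5 vertices, so the decomposition has width 4, which upper-bounds the treewidth. For the lower bound, the 5 vertices {b, c, d, j, k} are pairwise adjacent, and any tree decomposition puts a clique entirely inside one bag — forcing width ≥ 4. Therefore the treewidth is 4.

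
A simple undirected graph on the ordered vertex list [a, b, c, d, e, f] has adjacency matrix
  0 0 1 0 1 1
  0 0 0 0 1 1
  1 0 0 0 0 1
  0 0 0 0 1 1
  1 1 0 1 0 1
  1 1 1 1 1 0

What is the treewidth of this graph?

A width-2 tree decomposition is:
Bags: B1 = {d, e, f}  B2 = {a, e, f}  B3 = {a, c, f}  B4 = {b, e, f}
Tree: B1–B2, B2–B3, B1–B4
Each bag holds 3 vertices, so the decomposition has width 2, which upper-bounds the treewidth. For the lower bound, the 3 vertices {d, e, f} are pairwise adjacent, and any tree decomposition puts a clique entirely inside one bag — forcing width ≥ 2. Combining the bounds, tw(G) = 2.

2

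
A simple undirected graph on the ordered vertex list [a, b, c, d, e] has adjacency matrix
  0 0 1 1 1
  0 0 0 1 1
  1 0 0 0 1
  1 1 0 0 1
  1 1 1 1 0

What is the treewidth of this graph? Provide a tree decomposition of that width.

Every bag has size at most 3, so the width is 3 − 1 = 2 and tw(G) ≤ 2. For the lower bound, the 3 vertices {a, d, e} are pairwise adjacent, and any tree decomposition puts a clique entirely inside one bag — forcing width ≥ 2. Hence tw(G) = 2 exactly.

Treewidth 2.
One optimal decomposition is:
Bags: B1 = {a, d, e}  B2 = {a, c, e}  B3 = {b, d, e}
Tree: B1–B2, B1–B3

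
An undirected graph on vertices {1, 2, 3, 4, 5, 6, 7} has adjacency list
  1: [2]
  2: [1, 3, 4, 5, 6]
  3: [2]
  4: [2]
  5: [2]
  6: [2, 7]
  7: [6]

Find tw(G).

A width-1 tree decomposition is:
Bags: B1 = {2, 4}  B2 = {2, 3}  B3 = {2, 5}  B4 = {2, 6}  B5 = {1, 2}  B6 = {6, 7}
Tree: B1–B2, B1–B3, B2–B4, B3–B5, B4–B6
The largest bag has 2 vertices, giving width 1; this decomposition certifies tw(G) ≤ 1. Any graph with an edge has treewidth ≥ 1, and G has the edge 4–2. The upper and lower bounds meet at 1, so that is the treewidth.

1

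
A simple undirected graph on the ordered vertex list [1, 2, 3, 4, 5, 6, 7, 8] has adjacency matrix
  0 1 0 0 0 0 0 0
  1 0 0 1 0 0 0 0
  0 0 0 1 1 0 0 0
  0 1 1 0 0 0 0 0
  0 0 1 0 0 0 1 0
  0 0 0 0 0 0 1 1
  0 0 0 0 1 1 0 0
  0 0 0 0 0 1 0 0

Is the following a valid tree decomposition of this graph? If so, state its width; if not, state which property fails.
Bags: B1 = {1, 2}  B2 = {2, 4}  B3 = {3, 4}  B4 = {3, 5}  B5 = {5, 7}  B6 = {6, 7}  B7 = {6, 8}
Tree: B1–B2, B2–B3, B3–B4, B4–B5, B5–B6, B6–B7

Yes; width 1.

Checking the three conditions: (i) the bags cover all of {1, 2, 3, 4, 5, 6, 7, 8}; (ii) for each edge, some bag contains both endpoints; (iii) the bags containing any fixed vertex form a subtree. All hold, so the decomposition is valid with width 2 − 1 = 1.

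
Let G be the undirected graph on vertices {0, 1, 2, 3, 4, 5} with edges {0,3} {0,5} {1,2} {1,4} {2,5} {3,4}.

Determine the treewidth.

A width-2 tree decomposition is:
Bags: B1 = {0, 3, 5}  B2 = {3, 4, 5}  B3 = {1, 4, 5}  B4 = {1, 2, 5}
Tree: B1–B2, B2–B3, B3–B4
Every bag has size at most 3, so the width is 3 − 1 = 2 and tw(G) ≤ 2. Since 5–0–3–4–1–2–5 is a cycle in G, G is not acyclic. Forests are exactly the graphs of treewidth ≤ 1, so tw(G) ≥ 2. Combining the bounds, tw(G) = 2.

2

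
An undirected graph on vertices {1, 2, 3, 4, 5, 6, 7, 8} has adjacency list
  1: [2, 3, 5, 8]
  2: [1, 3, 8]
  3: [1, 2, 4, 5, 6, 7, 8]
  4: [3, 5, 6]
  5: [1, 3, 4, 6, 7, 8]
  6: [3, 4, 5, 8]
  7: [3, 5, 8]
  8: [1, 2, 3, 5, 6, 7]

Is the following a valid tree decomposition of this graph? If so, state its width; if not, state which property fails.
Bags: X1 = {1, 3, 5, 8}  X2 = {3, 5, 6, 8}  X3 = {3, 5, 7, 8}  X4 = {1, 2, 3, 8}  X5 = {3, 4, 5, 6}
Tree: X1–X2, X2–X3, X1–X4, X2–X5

Yes; width 3.

Checking the three conditions: (i) the bags cover all of {1, 2, 3, 4, 5, 6, 7, 8}; (ii) for each edge, some bag contains both endpoints; (iii) the bags containing any fixed vertex form a subtree. All hold, so the decomposition is valid with width 4 − 1 = 3.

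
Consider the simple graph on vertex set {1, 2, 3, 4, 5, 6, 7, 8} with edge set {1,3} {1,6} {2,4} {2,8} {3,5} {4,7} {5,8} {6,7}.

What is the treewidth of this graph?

A width-2 tree decomposition is:
Bags: B1 = {2, 5, 8}  B2 = {2, 3, 5}  B3 = {1, 2, 3}  B4 = {1, 2, 6}  B5 = {2, 6, 7}  B6 = {2, 4, 7}
Tree: B1–B2, B2–B3, B3–B4, B4–B5, B5–B6
Every bag has size at most 3, so the width is 3 − 1 = 2 and tw(G) ≤ 2. The edges 2–8–5–3–1–6–7–4–2 form a cycle, so G is not a tree and its treewidth is at least 2. The upper and lower bounds meet at 2, so that is the treewidth.

2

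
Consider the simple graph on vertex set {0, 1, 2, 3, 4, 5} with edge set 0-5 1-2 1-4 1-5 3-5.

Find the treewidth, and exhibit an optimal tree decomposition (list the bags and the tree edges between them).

Treewidth 1.
One such decomposition:
Bags: B1 = {1, 2}  B2 = {1, 4}  B3 = {1, 5}  B4 = {3, 5}  B5 = {0, 5}
Tree: B1–B2, B2–B3, B3–B4, B4–B5

Each bag holds 2 vertices, so the decomposition has width 1, which upper-bounds the treewidth. Any graph with an edge has treewidth ≥ 1, and G has the edge 2–1. The upper and lower bounds meet at 1, so that is the treewidth.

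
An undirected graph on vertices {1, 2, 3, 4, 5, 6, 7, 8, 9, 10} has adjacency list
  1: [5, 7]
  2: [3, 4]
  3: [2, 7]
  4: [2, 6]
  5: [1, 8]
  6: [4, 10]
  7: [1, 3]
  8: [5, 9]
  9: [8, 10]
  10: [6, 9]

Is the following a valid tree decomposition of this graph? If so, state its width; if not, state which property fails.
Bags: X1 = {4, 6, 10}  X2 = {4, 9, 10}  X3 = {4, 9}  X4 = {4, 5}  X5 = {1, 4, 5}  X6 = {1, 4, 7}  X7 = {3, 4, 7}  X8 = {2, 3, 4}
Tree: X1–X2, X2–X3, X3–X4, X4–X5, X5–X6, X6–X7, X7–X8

A tree decomposition must satisfy three properties: every vertex lies in some bag; for every edge, both endpoints lie together in some bag; and for every vertex, the bags containing it form a connected subtree. Here vertex 8 appears in no bag, so the decomposition is invalid.

No — vertex 8 appears in no bag.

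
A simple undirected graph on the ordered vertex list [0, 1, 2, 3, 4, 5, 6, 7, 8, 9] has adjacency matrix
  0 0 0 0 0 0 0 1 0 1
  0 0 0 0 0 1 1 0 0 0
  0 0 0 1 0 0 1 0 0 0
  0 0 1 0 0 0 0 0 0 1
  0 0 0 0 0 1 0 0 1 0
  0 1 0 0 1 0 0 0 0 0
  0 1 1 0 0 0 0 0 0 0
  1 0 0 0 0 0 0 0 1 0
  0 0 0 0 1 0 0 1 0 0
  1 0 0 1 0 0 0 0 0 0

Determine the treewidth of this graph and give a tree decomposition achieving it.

The largest bag has 3 vertices, giving width 2; this decomposition certifies tw(G) ≤ 2. Since 4–5–1–6–2–3–9–0–7–8–4 is a cycle in G, G is not acyclic. Forests are exactly the graphs of treewidth ≤ 1, so tw(G) ≥ 2. Hence tw(G) = 2 exactly.

Treewidth 2.
One optimal decomposition is:
Bags: B1 = {1, 4, 5}  B2 = {1, 4, 6}  B3 = {2, 4, 6}  B4 = {2, 3, 4}  B5 = {3, 4, 9}  B6 = {0, 4, 9}  B7 = {0, 4, 7}  B8 = {4, 7, 8}
Tree: B1–B2, B2–B3, B3–B4, B4–B5, B5–B6, B6–B7, B7–B8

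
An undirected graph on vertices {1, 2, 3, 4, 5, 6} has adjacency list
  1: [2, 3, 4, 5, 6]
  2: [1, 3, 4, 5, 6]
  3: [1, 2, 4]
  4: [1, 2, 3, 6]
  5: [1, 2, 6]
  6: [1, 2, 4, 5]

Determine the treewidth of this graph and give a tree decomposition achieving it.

The largest bag has 4 vertices, giving width 3; this decomposition certifies tw(G) ≤ 3. On the other hand G contains the 4-clique {1, 2, 3, 4}. A clique must lie in a single bag of any decomposition, so no decomposition can have width below 3. The upper and lower bounds meet at 3, so that is the treewidth.

Treewidth 3.
Bags: B1 = {1, 2, 4, 6}  B2 = {1, 2, 5, 6}  B3 = {1, 2, 3, 4}
Tree: B1–B2, B1–B3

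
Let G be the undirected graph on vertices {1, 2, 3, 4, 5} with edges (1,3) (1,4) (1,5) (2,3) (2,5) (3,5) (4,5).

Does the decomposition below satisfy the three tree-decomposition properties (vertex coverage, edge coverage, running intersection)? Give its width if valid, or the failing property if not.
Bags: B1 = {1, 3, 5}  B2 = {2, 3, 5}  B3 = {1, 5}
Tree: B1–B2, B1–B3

A tree decomposition must satisfy three properties: every vertex lies in some bag; for every edge, both endpoints lie together in some bag; and for every vertex, the bags containing it form a connected subtree. Here vertex 4 appears in no bag, so the decomposition is invalid.

No — vertex 4 appears in no bag.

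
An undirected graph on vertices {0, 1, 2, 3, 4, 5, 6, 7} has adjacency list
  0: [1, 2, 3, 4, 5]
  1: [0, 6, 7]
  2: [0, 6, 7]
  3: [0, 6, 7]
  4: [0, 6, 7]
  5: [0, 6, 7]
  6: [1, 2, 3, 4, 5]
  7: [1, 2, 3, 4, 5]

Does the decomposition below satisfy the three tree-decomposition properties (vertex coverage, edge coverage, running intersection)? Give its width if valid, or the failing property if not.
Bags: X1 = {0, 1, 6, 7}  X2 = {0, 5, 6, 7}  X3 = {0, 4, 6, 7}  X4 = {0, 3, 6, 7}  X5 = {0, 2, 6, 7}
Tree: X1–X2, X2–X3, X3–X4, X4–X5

Checking the three conditions: (i) the bags cover all of {0, 1, 2, 3, 4, 5, 6, 7}; (ii) for each edge, some bag contains both endpoints; (iii) the bags containing any fixed vertex form a subtree. All hold, so the decomposition is valid with width 4 − 1 = 3.

Yes; width 3.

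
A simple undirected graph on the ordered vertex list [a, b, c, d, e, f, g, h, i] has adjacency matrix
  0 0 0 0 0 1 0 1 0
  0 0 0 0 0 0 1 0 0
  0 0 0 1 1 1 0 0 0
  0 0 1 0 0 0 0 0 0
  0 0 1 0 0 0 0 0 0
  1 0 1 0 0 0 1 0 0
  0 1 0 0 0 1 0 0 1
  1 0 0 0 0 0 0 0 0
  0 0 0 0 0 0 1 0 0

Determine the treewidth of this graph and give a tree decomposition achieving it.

Treewidth 1.
One such decomposition:
Bags: B1 = {a, h}  B2 = {a, f}  B3 = {f, g}  B4 = {b, g}  B5 = {c, f}  B6 = {g, i}  B7 = {c, d}  B8 = {c, e}
Tree: B1–B2, B2–B3, B3–B4, B3–B5, B3–B6, B5–B7, B5–B8

Each bag holds 2 vertices, so the decomposition has width 1, which upper-bounds the treewidth. Since G has at least one edge (e.g. a–h), it is not an edgeless graph, so tw(G) ≥ 1. The upper and lower bounds meet at 1, so that is the treewidth.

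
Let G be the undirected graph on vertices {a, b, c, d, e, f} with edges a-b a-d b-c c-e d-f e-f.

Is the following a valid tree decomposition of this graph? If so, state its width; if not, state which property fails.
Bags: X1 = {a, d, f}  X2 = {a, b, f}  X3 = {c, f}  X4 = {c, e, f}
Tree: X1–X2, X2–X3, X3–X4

A tree decomposition must satisfy three properties: every vertex lies in some bag; for every edge, both endpoints lie together in some bag; and for every vertex, the bags containing it form a connected subtree. Here edge (b,c) lies in no bag, so the decomposition is invalid.

No — edge (b,c) lies in no bag.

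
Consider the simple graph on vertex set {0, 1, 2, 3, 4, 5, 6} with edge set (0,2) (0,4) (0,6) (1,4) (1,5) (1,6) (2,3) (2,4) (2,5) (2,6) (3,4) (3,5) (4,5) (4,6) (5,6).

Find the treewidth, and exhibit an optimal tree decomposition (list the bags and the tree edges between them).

Treewidth 3.
Bags: B1 = {0, 2, 4, 6}  B2 = {2, 4, 5, 6}  B3 = {2, 3, 4, 5}  B4 = {1, 4, 5, 6}
Tree: B1–B2, B2–B3, B2–B4

Every bag has size at most 4, so the width is 4 − 1 = 3 and tw(G) ≤ 3. Conversely, {1, 4, 5, 6} is a clique of size 4, and the vertices of any clique must share a bag in every tree decomposition; so some bag has ≥ 4 vertices and tw(G) ≥ 3. Hence tw(G) = 3 exactly.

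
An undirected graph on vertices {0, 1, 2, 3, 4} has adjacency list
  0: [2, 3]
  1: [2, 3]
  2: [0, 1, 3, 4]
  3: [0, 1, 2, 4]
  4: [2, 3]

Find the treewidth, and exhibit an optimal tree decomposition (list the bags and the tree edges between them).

The largest bag has 3 vertices, giving width 2; this decomposition certifies tw(G) ≤ 2. On the other hand G contains the 3-clique {0, 2, 3}. A clique must lie in a single bag of any decomposition, so no decomposition can have width below 2. Therefore the treewidth is 2.

Treewidth 2.
One optimal decomposition is:
Bags: B1 = {2, 3, 4}  B2 = {1, 2, 3}  B3 = {0, 2, 3}
Tree: B1–B2, B2–B3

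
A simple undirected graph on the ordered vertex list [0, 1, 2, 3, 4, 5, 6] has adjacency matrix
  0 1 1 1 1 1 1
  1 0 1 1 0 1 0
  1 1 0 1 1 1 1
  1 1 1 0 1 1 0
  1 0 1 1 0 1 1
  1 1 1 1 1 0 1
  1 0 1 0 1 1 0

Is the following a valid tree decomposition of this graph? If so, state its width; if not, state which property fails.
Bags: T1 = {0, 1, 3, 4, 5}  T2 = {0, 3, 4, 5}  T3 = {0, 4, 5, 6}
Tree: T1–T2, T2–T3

No — vertex 2 appears in no bag.

A tree decomposition must satisfy three properties: every vertex lies in some bag; for every edge, both endpoints lie together in some bag; and for every vertex, the bags containing it form a connected subtree. Here vertex 2 appears in no bag, so the decomposition is invalid.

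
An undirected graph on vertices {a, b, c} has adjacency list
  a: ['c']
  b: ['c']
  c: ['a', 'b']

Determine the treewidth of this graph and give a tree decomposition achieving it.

Every bag has size at most 2, so the width is 2 − 1 = 1 and tw(G) ≤ 1. Any graph with an edge has treewidth ≥ 1, and G has the edge a–c. The upper and lower bounds meet at 1, so that is the treewidth.

Treewidth 1.
Bags: B1 = {a, c}  B2 = {b, c}
Tree: B1–B2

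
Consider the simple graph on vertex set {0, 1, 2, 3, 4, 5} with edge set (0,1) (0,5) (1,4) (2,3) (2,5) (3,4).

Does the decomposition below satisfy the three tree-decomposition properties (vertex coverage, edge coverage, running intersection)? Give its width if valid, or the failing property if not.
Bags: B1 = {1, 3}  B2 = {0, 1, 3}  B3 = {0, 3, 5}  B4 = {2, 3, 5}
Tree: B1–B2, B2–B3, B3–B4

No — vertex 4 appears in no bag.

A tree decomposition must satisfy three properties: every vertex lies in some bag; for every edge, both endpoints lie together in some bag; and for every vertex, the bags containing it form a connected subtree. Here vertex 4 appears in no bag, so the decomposition is invalid.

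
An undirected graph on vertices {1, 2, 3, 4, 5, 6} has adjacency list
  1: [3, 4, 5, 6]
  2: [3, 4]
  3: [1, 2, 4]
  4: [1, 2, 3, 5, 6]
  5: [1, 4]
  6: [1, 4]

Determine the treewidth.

A width-2 tree decomposition is:
Bags: B1 = {1, 3, 4}  B2 = {1, 4, 6}  B3 = {2, 3, 4}  B4 = {1, 4, 5}
Tree: B1–B2, B1–B3, B2–B4
Each bag holds 3 vertices, so the decomposition has width 2, which upper-bounds the treewidth. Conversely, {1, 3, 4} is a clique of size 3, and the vertices of any clique must share a bag in every tree decomposition; so some bag has ≥ 3 vertices and tw(G) ≥ 2. Hence tw(G) = 2 exactly.

2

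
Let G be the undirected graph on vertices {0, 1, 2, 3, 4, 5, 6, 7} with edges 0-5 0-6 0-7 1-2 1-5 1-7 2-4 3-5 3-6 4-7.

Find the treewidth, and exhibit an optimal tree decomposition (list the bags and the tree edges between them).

Treewidth 2.
One optimal decomposition is:
Bags: B1 = {2, 4, 7}  B2 = {1, 2, 7}  B3 = {0, 1, 7}  B4 = {0, 1, 5}  B5 = {0, 5, 6}  B6 = {3, 5, 6}
Tree: B1–B2, B2–B3, B3–B4, B4–B5, B5–B6

The largest bag has 3 vertices, giving width 2; this decomposition certifies tw(G) ≤ 2. The edges 4–2–1–7–4 form a cycle, so G is not a tree and its treewidth is at least 2. The upper and lower bounds meet at 2, so that is the treewidth.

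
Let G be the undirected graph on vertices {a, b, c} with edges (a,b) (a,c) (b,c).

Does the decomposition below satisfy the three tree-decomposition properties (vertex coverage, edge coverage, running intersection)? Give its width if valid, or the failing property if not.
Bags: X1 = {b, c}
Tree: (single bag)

No — vertex a appears in no bag.

A tree decomposition must satisfy three properties: every vertex lies in some bag; for every edge, both endpoints lie together in some bag; and for every vertex, the bags containing it form a connected subtree. Here vertex a appears in no bag, so the decomposition is invalid.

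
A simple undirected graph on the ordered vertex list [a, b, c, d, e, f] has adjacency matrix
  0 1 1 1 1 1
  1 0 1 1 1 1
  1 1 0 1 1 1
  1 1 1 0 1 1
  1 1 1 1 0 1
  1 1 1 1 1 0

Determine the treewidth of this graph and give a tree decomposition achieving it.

Treewidth 5.
Bags: B1 = {a, b, c, d, e, f}
Tree: (single bag)

A single bag containing all 6 vertices is trivially a valid decomposition of width 5. Conversely, {a, b, c, d, e, f} is a clique of size 6, and the vertices of any clique must share a bag in every tree decomposition; so some bag has ≥ 6 vertices and tw(G) ≥ 5. Therefore the treewidth is 5.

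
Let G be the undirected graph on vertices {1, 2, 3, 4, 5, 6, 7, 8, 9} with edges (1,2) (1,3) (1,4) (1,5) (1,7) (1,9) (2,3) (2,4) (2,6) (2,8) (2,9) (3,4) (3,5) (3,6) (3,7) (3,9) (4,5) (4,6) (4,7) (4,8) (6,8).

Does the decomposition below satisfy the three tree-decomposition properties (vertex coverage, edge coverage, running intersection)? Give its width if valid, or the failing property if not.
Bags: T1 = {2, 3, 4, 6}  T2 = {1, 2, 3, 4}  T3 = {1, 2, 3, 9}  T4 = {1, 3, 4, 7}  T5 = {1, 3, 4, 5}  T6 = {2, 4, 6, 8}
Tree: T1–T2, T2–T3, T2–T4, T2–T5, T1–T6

Yes; width 3.

Checking the three conditions: (i) the bags cover all of {1, 2, 3, 4, 5, 6, 7, 8, 9}; (ii) for each edge, some bag contains both endpoints; (iii) the bags containing any fixed vertex form a subtree. All hold, so the decomposition is valid with width 4 − 1 = 3.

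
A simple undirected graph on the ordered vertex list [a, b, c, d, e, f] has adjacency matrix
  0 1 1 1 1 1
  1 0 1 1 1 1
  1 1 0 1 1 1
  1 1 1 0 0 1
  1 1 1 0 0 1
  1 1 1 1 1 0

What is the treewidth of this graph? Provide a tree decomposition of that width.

Each bag holds 5 vertices, so the decomposition has width 4, which upper-bounds the treewidth. On the other hand G contains the 5-clique {a, b, c, d, f}. A clique must lie in a single bag of any decomposition, so no decomposition can have width below 4. Hence tw(G) = 4 exactly.

Treewidth 4.
Bags: B1 = {a, b, c, d, f}  B2 = {a, b, c, e, f}
Tree: B1–B2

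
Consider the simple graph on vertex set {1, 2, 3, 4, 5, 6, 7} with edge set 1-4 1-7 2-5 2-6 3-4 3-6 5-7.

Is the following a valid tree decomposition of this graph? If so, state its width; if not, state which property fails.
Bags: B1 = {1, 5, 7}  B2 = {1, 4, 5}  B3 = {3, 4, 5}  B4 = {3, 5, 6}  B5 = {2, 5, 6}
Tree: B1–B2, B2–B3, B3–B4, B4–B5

Yes; width 2.

Every vertex of G appears in some bag (union = {1, 2, 3, 4, 5, 6, 7}); every edge is covered by a bag; and for each vertex v the set of bags containing v is connected in the bag tree. The decomposition is therefore valid. The largest bag has 3 vertices, so the width is 2.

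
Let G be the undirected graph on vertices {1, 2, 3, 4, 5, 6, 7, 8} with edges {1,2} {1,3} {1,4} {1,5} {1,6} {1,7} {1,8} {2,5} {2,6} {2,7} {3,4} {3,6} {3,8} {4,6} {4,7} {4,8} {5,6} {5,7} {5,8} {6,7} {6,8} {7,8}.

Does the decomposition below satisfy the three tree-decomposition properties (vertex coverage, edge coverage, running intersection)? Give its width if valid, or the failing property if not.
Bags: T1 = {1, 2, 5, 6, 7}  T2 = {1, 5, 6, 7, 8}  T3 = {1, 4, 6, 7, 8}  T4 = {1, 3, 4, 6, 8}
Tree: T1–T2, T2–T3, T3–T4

Yes; width 4.

Checking the three conditions: (i) the bags cover all of {1, 2, 3, 4, 5, 6, 7, 8}; (ii) for each edge, some bag contains both endpoints; (iii) the bags containing any fixed vertex form a subtree. All hold, so the decomposition is valid with width 5 − 1 = 4.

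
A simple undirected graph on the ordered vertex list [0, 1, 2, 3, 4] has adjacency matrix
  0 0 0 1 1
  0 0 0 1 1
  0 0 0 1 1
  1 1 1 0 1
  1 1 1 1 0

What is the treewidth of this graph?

2

A width-2 tree decomposition is:
Bags: B1 = {2, 3, 4}  B2 = {1, 3, 4}  B3 = {0, 3, 4}
Tree: B1–B2, B2–B3
Every bag has size at most 3, so the width is 3 − 1 = 2 and tw(G) ≤ 2. On the other hand G contains the 3-clique {0, 3, 4}. A clique must lie in a single bag of any decomposition, so no decomposition can have width below 2. Therefore the treewidth is 2.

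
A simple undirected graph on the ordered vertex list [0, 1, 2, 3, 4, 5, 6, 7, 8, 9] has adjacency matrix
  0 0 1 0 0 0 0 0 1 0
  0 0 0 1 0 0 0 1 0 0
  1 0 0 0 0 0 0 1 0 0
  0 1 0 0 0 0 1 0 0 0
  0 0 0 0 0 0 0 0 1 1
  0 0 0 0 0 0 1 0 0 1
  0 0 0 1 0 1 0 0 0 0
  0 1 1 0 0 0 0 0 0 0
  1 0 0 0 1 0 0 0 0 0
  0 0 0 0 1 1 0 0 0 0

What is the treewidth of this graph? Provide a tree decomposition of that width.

Treewidth 2.
Bags: B1 = {0, 4, 8}  B2 = {0, 2, 4}  B3 = {2, 4, 7}  B4 = {1, 4, 7}  B5 = {1, 3, 4}  B6 = {3, 4, 6}  B7 = {4, 5, 6}  B8 = {4, 5, 9}
Tree: B1–B2, B2–B3, B3–B4, B4–B5, B5–B6, B6–B7, B7–B8

The largest bag has 3 vertices, giving width 2; this decomposition certifies tw(G) ≤ 2. The edges 4–8–0–2–7–1–3–6–5–9–4 form a cycle, so G is not a tree and its treewidth is at least 2. Combining the bounds, tw(G) = 2.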